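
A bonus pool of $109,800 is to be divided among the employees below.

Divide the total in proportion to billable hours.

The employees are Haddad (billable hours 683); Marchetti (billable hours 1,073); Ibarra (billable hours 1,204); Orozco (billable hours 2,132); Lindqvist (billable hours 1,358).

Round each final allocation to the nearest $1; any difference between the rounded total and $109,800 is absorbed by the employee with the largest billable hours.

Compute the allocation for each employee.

Combined billable hours = 6,450.
Pro-rata amounts: Haddad 683/6,450 × $109,800 = 11,626.88; Marchetti 1,073/6,450 × $109,800 = 18,265.95; Ibarra 1,204/6,450 × $109,800 = 20,496.00; Orozco 2,132/6,450 × $109,800 = 36,293.58; Lindqvist 1,358/6,450 × $109,800 = 23,117.58.
Rounded to nearest $1: Haddad $11,627; Marchetti $18,266; Ibarra $20,496; Orozco $36,294; Lindqvist $23,118. Sum = $109,801.
Difference $109,800 − $109,801 = −$1 applied to largest billable hours (Orozco): Orozco becomes $36,293.

Haddad: $11,627; Marchetti: $18,266; Ibarra: $20,496; Orozco: $36,293; Lindqvist: $23,118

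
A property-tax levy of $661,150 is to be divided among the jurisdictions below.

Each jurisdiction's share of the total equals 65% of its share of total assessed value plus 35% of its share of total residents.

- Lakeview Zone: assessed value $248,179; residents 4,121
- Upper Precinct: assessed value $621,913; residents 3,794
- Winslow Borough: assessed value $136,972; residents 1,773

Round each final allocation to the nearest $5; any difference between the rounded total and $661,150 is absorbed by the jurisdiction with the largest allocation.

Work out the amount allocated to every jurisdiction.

Totals — assessed value 1,007,064, residents 9,688.
Blended shares (65% assessed value + 35% residents): Lakeview Zone 0.3091; Upper Precinct 0.5385; Winslow Borough 0.1525.
Proportional shares: Lakeview Zone 204,338.23; Upper Precinct 356,012.34; Winslow Borough 100,799.43.
At nearest $5: Lakeview Zone $204,340; Upper Precinct $356,010; Winslow Borough $100,800. Sum = $661,150.
Rounded total matches; no reconciliation needed.

Lakeview Zone: $204,340; Upper Precinct: $356,010; Winslow Borough: $100,800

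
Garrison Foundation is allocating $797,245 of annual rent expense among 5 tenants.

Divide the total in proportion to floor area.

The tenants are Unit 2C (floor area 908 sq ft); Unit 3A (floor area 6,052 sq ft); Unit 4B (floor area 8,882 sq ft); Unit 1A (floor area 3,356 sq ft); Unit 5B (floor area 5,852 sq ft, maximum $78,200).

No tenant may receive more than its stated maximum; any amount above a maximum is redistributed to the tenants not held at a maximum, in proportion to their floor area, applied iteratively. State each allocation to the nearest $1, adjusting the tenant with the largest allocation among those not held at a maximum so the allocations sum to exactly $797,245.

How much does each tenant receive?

Unit 2C: $34,008; Unit 3A: $226,673; Unit 4B: $332,668; Unit 1A: $125,696; Unit 5B: $78,200

Sum of floor area: 25,050.
Pro-rata shares before constraints: Unit 2C 28,898.14; Unit 3A 192,611.85; Unit 4B 282,679.84; Unit 1A 106,808.55; Unit 5B 186,246.62.
Cap binds for Unit 5B ($78,200); residual $719,045 reallocated over remaining floor area 19,198.
Remaining shares: Unit 2C 34,008.38 → $34,008; Unit 3A 226,672.59 → $226,673; Unit 4B 332,667.87 → $332,668; Unit 1A 125,696.17 → $125,696.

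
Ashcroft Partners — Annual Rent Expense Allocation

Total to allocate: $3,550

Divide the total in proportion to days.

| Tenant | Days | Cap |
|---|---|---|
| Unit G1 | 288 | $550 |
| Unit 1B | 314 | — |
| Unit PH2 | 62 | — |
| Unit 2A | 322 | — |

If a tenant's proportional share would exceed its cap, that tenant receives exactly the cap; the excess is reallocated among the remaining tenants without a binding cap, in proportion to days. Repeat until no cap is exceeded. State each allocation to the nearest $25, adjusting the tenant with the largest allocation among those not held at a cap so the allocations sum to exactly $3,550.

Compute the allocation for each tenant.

Unit G1: $550 · Unit 1B: $1,350 · Unit PH2: $275 · Unit 2A: $1,375

Total days = 986.
Unconstrained shares: Unit G1 1,036.92; Unit 1B 1,130.53; Unit PH2 223.23; Unit 2A 1,159.33.
Held at cap: Unit G1 ($550); balance $3,000 reallocated over remaining days 698.
Redistributed shares: Unit 1B 1,349.57 → $1,350; Unit PH2 266.48 → $275; Unit 2A 1,383.95 → $1,375.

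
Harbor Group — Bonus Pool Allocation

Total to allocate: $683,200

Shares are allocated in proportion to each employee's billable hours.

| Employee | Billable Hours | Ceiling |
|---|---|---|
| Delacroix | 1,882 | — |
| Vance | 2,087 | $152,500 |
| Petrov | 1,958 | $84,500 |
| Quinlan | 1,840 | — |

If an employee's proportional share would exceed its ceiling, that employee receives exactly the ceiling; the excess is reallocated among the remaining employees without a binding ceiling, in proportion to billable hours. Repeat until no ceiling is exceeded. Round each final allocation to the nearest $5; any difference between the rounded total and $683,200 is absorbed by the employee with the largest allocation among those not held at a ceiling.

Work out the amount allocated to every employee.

Total billable hours = 7,767.
Pro-rata shares before constraints: Delacroix 165,544.28; Vance 183,576.46; Petrov 172,229.38; Quinlan 161,849.88.
Cap binds for Vance ($152,500), Petrov ($84,500); remaining pool $446,200 reallocated over remaining billable hours 3,722.
Redistributed shares: Delacroix 225,617.52 → $225,620; Quinlan 220,582.48 → $220,580.

Delacroix: $225,620 | Vance: $152,500 | Petrov: $84,500 | Quinlan: $220,580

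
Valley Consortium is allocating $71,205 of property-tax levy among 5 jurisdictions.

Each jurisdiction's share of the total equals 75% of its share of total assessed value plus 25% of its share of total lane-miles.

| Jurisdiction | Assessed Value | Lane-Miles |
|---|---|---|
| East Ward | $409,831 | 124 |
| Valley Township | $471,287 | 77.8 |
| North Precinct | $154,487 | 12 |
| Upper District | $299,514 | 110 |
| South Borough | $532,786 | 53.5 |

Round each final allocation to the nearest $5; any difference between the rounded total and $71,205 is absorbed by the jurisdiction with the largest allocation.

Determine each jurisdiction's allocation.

Assessed value total 1,867,905; lane-miles total 377.3.
Composite weights (75% assessed value + 25% lane-miles): East Ward 0.2467; Valley Township 0.2408; North Precinct 0.0700; Upper District 0.1931; South Borough 0.2494.
Unrounded shares: East Ward 17,567.54; Valley Township 17,144.84; North Precinct 4,982.98; Upper District 13,753.03; South Borough 17,756.61.
At nearest $5: East Ward $17,570; Valley Township $17,145; North Precinct $4,985; Upper District $13,755; South Borough $17,755. Sum = $71,210.
Difference $71,205 − $71,210 = −$5 applied to largest allocation (South Borough): South Borough becomes $17,750.

East Ward: $17,570 | Valley Township: $17,145 | North Precinct: $4,985 | Upper District: $13,755 | South Borough: $17,750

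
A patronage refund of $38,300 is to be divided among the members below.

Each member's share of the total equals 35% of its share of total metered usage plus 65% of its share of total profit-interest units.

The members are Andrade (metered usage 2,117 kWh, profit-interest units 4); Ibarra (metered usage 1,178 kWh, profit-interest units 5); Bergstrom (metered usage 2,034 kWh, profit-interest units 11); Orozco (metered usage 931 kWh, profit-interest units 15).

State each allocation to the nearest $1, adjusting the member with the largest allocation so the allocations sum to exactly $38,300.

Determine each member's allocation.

Totals — metered usage 6,260, profit-interest units 35.
Composite weights (35% metered usage + 65% profit-interest units): Andrade 0.1926; Ibarra 0.1587; Bergstrom 0.3180; Orozco 0.3306.
Pro-rata amounts: Andrade 7,378.43; Ibarra 6,078.97; Bergstrom 12,179.70; Orozco 12,662.90.
At nearest $1: Andrade $7,378; Ibarra $6,079; Bergstrom $12,180; Orozco $12,663. Sum = $38,300.
Sum already equals the total — no adjustment.

Andrade: $7,378 · Ibarra: $6,079 · Bergstrom: $12,180 · Orozco: $12,663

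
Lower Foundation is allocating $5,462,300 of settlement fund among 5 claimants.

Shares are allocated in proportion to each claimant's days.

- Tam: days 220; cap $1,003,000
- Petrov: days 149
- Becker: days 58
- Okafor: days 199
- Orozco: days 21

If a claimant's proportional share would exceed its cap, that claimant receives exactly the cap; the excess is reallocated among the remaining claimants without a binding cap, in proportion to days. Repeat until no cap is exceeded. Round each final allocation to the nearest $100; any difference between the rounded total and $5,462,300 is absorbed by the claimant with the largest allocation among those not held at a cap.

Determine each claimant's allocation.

Combined days = 647.
Pro-rata shares before constraints: Tam 1,857,350.85; Petrov 1,257,933.08; Becker 489,665.22; Okafor 1,680,058.27; Orozco 177,292.58.
Held at cap: Tam ($1,003,000); balance $4,459,300 reallocated over remaining days 427.
Shares after redistribution: Petrov 1,556,055.50 → $1,556,100; Becker 605,712.88 → $605,700; Okafor 2,078,221.78 → $2,078,200; Orozco 219,309.84 → $219,300.

Tam: $1,003,000; Petrov: $1,556,100; Becker: $605,700; Okafor: $2,078,200; Orozco: $219,300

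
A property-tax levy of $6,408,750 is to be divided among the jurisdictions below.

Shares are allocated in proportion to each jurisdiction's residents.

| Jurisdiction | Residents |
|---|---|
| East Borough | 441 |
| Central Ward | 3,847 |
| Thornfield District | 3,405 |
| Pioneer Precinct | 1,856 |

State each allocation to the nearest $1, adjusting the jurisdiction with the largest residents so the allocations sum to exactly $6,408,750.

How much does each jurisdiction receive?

East Borough: $295,974 | Central Ward: $2,581,890 | Thornfield District: $2,285,244 | Pioneer Precinct: $1,245,642

Sum of residents: 9,549.
Unrounded shares: East Borough 441/9,549 × $6,408,750 = 295,974.32; Central Ward 3,847/9,549 × $6,408,750 = 2,581,889.33; Thornfield District 3,405/9,549 × $6,408,750 = 2,285,243.87; Pioneer Precinct 1,856/9,549 × $6,408,750 = 1,245,642.48.
At nearest $1: East Borough $295,974; Central Ward $2,581,889; Thornfield District $2,285,244; Pioneer Precinct $1,245,642. Sum = $6,408,749.
Difference $6,408,750 − $6,408,749 = +$1 applied to largest residents (Central Ward): Central Ward becomes $2,581,890.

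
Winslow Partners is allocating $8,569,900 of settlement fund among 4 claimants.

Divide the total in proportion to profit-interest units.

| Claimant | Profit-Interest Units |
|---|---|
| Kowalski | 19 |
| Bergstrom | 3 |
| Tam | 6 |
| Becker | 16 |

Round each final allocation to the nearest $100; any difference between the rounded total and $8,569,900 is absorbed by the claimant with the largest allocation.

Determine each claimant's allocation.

Kowalski: $3,700,700 · Bergstrom: $584,300 · Tam: $1,168,600 · Becker: $3,116,300

Profit-interest units total: 44.
Unrounded shares: Kowalski 19/44 × $8,569,900 = 3,700,638.64; Bergstrom 3/44 × $8,569,900 = 584,311.36; Tam 6/44 × $8,569,900 = 1,168,622.73; Becker 16/44 × $8,569,900 = 3,116,327.27.
At nearest $100: Kowalski $3,700,600; Bergstrom $584,300; Tam $1,168,600; Becker $3,116,300. Sum = $8,569,800.
Difference $8,569,900 − $8,569,800 = +$100 applied to largest allocation (Kowalski): Kowalski becomes $3,700,700.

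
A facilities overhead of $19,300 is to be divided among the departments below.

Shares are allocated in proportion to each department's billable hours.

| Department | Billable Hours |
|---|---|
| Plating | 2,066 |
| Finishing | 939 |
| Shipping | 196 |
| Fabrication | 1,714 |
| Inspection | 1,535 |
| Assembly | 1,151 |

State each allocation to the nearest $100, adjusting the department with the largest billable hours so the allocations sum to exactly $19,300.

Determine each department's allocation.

Billable hours total: 2,066 + 939 + 196 + 1,714 + 1,535 + 1,151 = 7,601.
Proportional shares: Plating 5,245.86; Finishing 2,384.25; Shipping 497.67; Fabrication 4,352.09; Inspection 3,897.58; Assembly 2,922.55.
Rounded to nearest $100: Plating $5,200; Finishing $2,400; Shipping $500; Fabrication $4,400; Inspection $3,900; Assembly $2,900. Sum = $19,300.
No rounding difference to absorb.

Plating: $5,200; Finishing: $2,400; Shipping: $500; Fabrication: $4,400; Inspection: $3,900; Assembly: $2,900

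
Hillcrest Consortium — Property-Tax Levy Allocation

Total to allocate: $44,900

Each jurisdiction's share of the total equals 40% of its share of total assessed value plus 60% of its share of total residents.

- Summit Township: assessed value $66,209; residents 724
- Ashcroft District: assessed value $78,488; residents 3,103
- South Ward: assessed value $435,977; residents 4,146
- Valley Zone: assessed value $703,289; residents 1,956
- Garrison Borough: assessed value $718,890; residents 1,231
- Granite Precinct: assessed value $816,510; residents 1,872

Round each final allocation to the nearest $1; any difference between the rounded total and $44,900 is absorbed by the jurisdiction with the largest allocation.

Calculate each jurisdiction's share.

Summit Township: $1,918 · Ashcroft District: $6,915 · South Ward: $11,348 · Valley Zone: $8,524 · Garrison Borough: $7,124 · Granite Precinct: $9,071

Totals — assessed value 2,819,363, residents 13,032.
Combined weights (40% assessed value + 60% residents): Summit Township 0.0427; Ashcroft District 0.1540; South Ward 0.2527; Valley Zone 0.1898; Garrison Borough 0.1587; Granite Precinct 0.2020.
Unrounded shares: Summit Township 1,918.43; Ashcroft District 6,914.57; South Ward 11,347.97; Valley Zone 8,523.60; Garrison Borough 7,124.24; Granite Precinct 9,071.19.
After rounding ($1): Summit Township $1,918; Ashcroft District $6,915; South Ward $11,348; Valley Zone $8,524; Garrison Borough $7,124; Granite Precinct $9,071. Sum = $44,900.
Sum already equals the total — no adjustment.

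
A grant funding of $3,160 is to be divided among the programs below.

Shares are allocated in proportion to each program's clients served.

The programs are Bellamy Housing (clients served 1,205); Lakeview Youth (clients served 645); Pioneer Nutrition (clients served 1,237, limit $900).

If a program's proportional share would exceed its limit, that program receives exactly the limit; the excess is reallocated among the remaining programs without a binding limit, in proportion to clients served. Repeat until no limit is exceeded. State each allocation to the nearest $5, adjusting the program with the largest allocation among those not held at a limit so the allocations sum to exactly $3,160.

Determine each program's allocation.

Total clients served = 3,087.
Pro-rata shares before constraints: Bellamy Housing 1,233.50; Lakeview Youth 660.25; Pioneer Nutrition 1,266.25.
Capped: Pioneer Nutrition ($900); balance $2,260 reallocated over remaining clients served 1,850.
Redistributed shares: Bellamy Housing 1,472.05 → $1,470; Lakeview Youth 787.95 → $790.

Bellamy Housing: $1,470; Lakeview Youth: $790; Pioneer Nutrition: $900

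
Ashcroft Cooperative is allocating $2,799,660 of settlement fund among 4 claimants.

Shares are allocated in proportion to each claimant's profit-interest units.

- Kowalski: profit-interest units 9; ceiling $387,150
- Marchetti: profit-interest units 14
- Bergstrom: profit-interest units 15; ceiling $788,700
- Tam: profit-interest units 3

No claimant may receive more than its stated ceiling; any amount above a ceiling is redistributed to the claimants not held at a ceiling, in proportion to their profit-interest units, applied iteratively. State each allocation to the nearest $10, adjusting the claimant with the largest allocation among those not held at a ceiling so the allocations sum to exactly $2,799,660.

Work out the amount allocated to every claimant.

Kowalski: $387,150 | Marchetti: $1,337,260 | Bergstrom: $788,700 | Tam: $286,550

Profit-interest units total: 41.
Unconstrained shares: Kowalski 614,559.51; Marchetti 955,981.46; Bergstrom 1,024,265.85; Tam 204,853.17.
Capped: Kowalski ($387,150), Bergstrom ($788,700); balance $1,623,810 reallocated over remaining profit-interest units 17.
Remaining shares: Marchetti 1,337,255.29 → $1,337,260; Tam 286,554.71 → $286,550.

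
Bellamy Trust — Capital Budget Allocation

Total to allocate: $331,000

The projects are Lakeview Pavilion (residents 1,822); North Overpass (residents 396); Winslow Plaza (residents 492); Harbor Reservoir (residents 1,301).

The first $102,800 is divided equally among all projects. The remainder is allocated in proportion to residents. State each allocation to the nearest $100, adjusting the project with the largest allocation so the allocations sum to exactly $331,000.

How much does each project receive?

Lakeview Pavilion: $129,400 · North Overpass: $48,200 · Winslow Plaza: $53,700 · Harbor Reservoir: $99,700

First tranche $102,800 split equally: $25,700 each.
Remainder $228,200 by residents (total 4,011): Lakeview Pavilion 103,660.03 → $103,700; North Overpass 22,529.84 → $22,500; Winslow Plaza 27,991.62 → $28,000; Harbor Reservoir 74,018.50 → $74,000.
Totals: Lakeview Pavilion $25,700 + $103,700 = $129,400; North Overpass $25,700 + $22,500 = $48,200; Winslow Plaza $25,700 + $28,000 = $53,700; Harbor Reservoir $25,700 + $74,000 = $99,700.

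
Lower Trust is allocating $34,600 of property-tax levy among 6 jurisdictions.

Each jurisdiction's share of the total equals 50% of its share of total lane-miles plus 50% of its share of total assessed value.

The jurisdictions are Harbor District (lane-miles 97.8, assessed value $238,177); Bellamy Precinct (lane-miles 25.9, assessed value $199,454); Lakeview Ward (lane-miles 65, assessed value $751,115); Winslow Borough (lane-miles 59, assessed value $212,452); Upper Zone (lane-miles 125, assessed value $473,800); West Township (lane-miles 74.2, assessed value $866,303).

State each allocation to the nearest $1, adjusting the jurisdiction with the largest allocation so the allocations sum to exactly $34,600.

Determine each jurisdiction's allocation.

Harbor District: $5,289 | Bellamy Precinct: $2,261 | Lakeview Ward: $7,256 | Winslow Borough: $3,625 | Upper Zone: $7,829 | West Township: $8,340

Lane-miles total 446.9; assessed value total 2,741,301.
Composite weights (50% lane-miles + 50% assessed value): Harbor District 0.1529; Bellamy Precinct 0.0654; Lakeview Ward 0.2097; Winslow Borough 0.1048; Upper Zone 0.2263; West Township 0.2410.
Proportional shares: Harbor District 5,289.05; Bellamy Precinct 2,261.35; Lakeview Ward 7,256.41; Winslow Borough 3,624.71; Upper Zone 7,828.98; West Township 8,339.49.
At nearest $1: Harbor District $5,289; Bellamy Precinct $2,261; Lakeview Ward $7,256; Winslow Borough $3,625; Upper Zone $7,829; West Township $8,339. Sum = $34,599.
Difference $34,600 − $34,599 = +$1 applied to largest allocation (West Township): West Township becomes $8,340.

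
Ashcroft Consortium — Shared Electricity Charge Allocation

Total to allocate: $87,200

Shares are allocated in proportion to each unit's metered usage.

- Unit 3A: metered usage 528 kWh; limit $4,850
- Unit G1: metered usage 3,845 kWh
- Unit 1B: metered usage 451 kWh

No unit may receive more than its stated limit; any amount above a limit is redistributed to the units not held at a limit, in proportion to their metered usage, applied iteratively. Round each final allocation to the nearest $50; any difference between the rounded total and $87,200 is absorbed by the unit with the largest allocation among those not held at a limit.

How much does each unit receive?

Unit 3A: $4,850 | Unit G1: $73,700 | Unit 1B: $8,650

Total metered usage = 4,824.
Unconstrained shares: Unit 3A 9,544.28; Unit G1 69,503.32; Unit 1B 8,152.40.
Cap binds for Unit 3A ($4,850); remaining pool $82,350 reallocated over remaining metered usage 4,296.
Remaining shares: Unit G1 73,704.78 → $73,700; Unit 1B 8,645.22 → $8,650.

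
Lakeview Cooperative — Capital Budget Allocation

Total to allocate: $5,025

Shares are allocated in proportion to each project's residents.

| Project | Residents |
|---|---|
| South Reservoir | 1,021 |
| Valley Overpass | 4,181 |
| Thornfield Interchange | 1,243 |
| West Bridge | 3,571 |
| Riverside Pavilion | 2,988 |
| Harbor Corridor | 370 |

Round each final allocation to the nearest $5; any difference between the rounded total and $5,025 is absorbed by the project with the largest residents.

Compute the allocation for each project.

South Reservoir: $385; Valley Overpass: $1,570; Thornfield Interchange: $465; West Bridge: $1,340; Riverside Pavilion: $1,125; Harbor Corridor: $140

Residents total: 1,021 + 4,181 + 1,243 + 3,571 + 2,988 + 370 = 13,374.
Unrounded shares: South Reservoir 383.62; Valley Overpass 1,570.92; Thornfield Interchange 467.03; West Bridge 1,341.73; Riverside Pavilion 1,122.68; Harbor Corridor 139.02.
At nearest $5: South Reservoir $385; Valley Overpass $1,570; Thornfield Interchange $465; West Bridge $1,340; Riverside Pavilion $1,125; Harbor Corridor $140. Sum = $5,025.
Rounded total matches; no reconciliation needed.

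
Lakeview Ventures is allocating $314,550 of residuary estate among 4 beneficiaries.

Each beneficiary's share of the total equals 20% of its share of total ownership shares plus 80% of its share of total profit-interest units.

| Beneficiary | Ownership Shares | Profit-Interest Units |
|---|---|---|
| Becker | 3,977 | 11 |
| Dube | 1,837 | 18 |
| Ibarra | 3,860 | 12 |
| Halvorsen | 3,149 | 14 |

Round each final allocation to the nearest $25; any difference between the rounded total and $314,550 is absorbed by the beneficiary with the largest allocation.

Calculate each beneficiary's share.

Becker: $69,850; Dube: $91,350; Ibarra: $73,850; Halvorsen: $79,500

Totals — ownership shares 12,823, profit-interest units 55.
Composite weights (20% ownership shares + 80% profit-interest units): Becker 0.2220; Dube 0.2905; Ibarra 0.2347; Halvorsen 0.2528.
Unrounded shares: Becker 69,839.27; Dube 91,367.28; Ibarra 73,840.54; Halvorsen 79,502.90.
At nearest $25: Becker $69,850; Dube $91,375; Ibarra $73,850; Halvorsen $79,500. Sum = $314,575.
Difference $314,550 − $314,575 = −$25 applied to largest allocation (Dube): Dube becomes $91,350.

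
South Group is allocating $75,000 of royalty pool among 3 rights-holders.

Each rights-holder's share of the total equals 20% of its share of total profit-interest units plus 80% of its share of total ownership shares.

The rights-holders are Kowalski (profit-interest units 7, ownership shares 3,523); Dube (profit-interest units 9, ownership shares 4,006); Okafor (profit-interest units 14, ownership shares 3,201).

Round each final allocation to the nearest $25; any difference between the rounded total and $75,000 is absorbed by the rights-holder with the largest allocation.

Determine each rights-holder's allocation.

Kowalski: $23,200; Dube: $26,900; Okafor: $24,900

Totals — profit-interest units 30, ownership shares 10,730.
Combined weights (20% profit-interest units + 80% ownership shares): Kowalski 0.3093; Dube 0.3587; Okafor 0.3320.
Unrounded shares: Kowalski 23,199.91; Dube 26,900.75; Okafor 24,899.35.
Rounded to nearest $25: Kowalski $23,200; Dube $26,900; Okafor $24,900. Sum = $75,000.
No rounding difference to absorb.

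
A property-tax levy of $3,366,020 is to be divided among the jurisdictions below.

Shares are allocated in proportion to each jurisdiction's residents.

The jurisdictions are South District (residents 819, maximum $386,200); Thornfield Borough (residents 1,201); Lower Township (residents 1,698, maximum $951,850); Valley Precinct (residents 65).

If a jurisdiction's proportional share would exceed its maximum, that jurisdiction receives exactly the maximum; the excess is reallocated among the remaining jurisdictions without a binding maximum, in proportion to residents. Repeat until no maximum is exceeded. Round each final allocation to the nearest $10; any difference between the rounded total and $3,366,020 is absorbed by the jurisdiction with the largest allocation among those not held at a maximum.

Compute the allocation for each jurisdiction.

Total residents = 3,783.
Unconstrained shares: South District 728,725.98; Thornfield Borough 1,068,620.15; Lower Township 1,510,838.48; Valley Precinct 57,835.40.
Capped: South District ($386,200), Lower Township ($951,850); remaining pool $2,027,970 reallocated over remaining residents 1,266.
Shares after redistribution: Thornfield Borough 1,923,848.32 → $1,923,850; Valley Precinct 104,121.68 → $104,120.

South District: $386,200; Thornfield Borough: $1,923,850; Lower Township: $951,850; Valley Precinct: $104,120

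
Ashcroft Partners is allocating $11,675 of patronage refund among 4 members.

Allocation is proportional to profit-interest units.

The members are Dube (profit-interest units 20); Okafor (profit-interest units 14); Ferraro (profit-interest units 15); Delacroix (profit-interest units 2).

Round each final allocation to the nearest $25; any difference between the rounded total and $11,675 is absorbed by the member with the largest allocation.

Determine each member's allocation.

Combined profit-interest units = 51.
Raw shares: Dube 20/51 × $11,675 = 4,578.43; Okafor 14/51 × $11,675 = 3,204.90; Ferraro 15/51 × $11,675 = 3,433.82; Delacroix 2/51 × $11,675 = 457.84.
After rounding ($25): Dube $4,575; Okafor $3,200; Ferraro $3,425; Delacroix $450. Sum = $11,650.
Difference $11,675 − $11,650 = +$25 applied to largest allocation (Dube): Dube becomes $4,600.

Dube: $4,600 | Okafor: $3,200 | Ferraro: $3,425 | Delacroix: $450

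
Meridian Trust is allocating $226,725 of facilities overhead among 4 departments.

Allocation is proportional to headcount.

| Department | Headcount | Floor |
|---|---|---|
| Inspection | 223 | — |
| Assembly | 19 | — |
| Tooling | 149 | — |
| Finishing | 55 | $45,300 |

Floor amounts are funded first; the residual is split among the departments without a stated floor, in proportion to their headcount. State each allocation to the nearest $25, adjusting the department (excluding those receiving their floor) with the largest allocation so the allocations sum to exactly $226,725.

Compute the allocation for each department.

Inspection: $103,475; Assembly: $8,825; Tooling: $69,125; Finishing: $45,300

Guaranteed amounts: Finishing $45,300. Residual $181,425.
Residual split over remaining headcount 391: Inspection 103,472.57 → $103,475; Assembly 8,816.05 → $8,825; Tooling 69,136.38 → $69,125.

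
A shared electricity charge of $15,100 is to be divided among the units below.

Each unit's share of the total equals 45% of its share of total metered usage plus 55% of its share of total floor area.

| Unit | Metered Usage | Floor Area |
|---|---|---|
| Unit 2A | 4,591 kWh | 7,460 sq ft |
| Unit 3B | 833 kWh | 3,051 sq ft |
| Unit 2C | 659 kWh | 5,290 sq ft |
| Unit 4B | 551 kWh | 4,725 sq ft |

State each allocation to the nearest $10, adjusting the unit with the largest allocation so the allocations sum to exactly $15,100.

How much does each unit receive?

Unit 2A: $7,710 · Unit 3B: $2,090 · Unit 2C: $2,820 · Unit 4B: $2,480

Totals — metered usage 6,634, floor area 20,526.
Composite weights (45% metered usage + 55% floor area): Unit 2A 0.5113; Unit 3B 0.1383; Unit 2C 0.1864; Unit 4B 0.1640.
Pro-rata amounts: Unit 2A 7,720.80; Unit 3B 2,087.68; Unit 2C 2,815.37; Unit 4B 2,476.15.
After rounding ($10): Unit 2A $7,720; Unit 3B $2,090; Unit 2C $2,820; Unit 4B $2,480. Sum = $15,110.
Difference $15,100 − $15,110 = −$10 applied to largest allocation (Unit 2A): Unit 2A becomes $7,710.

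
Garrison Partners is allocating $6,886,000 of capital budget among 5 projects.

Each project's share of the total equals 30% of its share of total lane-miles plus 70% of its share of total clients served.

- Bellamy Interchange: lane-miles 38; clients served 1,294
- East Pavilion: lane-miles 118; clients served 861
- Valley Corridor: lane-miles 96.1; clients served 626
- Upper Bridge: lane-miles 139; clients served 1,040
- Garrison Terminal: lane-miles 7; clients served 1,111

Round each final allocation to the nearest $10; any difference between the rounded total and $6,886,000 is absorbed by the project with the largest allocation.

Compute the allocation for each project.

Bellamy Interchange: $1,461,850; East Pavilion: $1,453,800; Valley Corridor: $1,110,490; Upper Bridge: $1,737,720; Garrison Terminal: $1,122,140

Lane-miles total 398.1; clients served total 4,932.
Blended shares (30% lane-miles + 70% clients served): Bellamy Interchange 0.2123; East Pavilion 0.2111; Valley Corridor 0.1613; Upper Bridge 0.2524; Garrison Terminal 0.1630.
Unrounded shares: Bellamy Interchange 1,461,854.88; East Pavilion 1,453,802.12; Valley Corridor 1,110,486.82; Upper Bridge 1,737,716.61; Garrison Terminal 1,122,139.57.
Rounded to nearest $10: Bellamy Interchange $1,461,850; East Pavilion $1,453,800; Valley Corridor $1,110,490; Upper Bridge $1,737,720; Garrison Terminal $1,122,140. Sum = $6,886,000.
Rounded total matches; no reconciliation needed.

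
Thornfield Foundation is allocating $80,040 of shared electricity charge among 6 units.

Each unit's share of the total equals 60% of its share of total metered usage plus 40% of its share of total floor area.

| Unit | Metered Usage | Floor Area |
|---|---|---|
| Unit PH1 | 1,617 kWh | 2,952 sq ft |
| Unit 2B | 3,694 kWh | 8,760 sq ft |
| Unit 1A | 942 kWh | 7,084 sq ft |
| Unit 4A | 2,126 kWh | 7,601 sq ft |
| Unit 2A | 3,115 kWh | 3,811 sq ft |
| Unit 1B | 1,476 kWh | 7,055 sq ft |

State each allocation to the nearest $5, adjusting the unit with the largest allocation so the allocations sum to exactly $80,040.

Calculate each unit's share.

Unit PH1: $8,525 | Unit 2B: $21,200 | Unit 1A: $9,575 | Unit 4A: $14,405 | Unit 2A: $14,810 | Unit 1B: $11,525

Totals — metered usage 12,970, floor area 37,263.
Combined weights (60% metered usage + 40% floor area): Unit PH1 0.1065; Unit 2B 0.2649; Unit 1A 0.1196; Unit 4A 0.1799; Unit 2A 0.1850; Unit 1B 0.1440.
Pro-rata amounts: Unit PH1 8,523.59; Unit 2B 21,204.27; Unit 1A 9,574.44; Unit 4A 14,402.64; Unit 2A 14,808.28; Unit 1B 11,526.77.
At nearest $5: Unit PH1 $8,525; Unit 2B $21,205; Unit 1A $9,575; Unit 4A $14,405; Unit 2A $14,810; Unit 1B $11,525. Sum = $80,045.
Difference $80,040 − $80,045 = −$5 applied to largest allocation (Unit 2B): Unit 2B becomes $21,200.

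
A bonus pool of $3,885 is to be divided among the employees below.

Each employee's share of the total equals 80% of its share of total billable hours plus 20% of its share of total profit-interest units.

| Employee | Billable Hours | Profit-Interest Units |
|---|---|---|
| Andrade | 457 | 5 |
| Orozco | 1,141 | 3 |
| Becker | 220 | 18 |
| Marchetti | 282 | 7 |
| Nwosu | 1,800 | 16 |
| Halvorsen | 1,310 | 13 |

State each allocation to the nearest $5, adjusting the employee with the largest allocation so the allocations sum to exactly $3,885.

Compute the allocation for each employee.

Totals — billable hours 5,210, profit-interest units 62.
Combined weights (80% billable hours + 20% profit-interest units): Andrade 0.0863; Orozco 0.1849; Becker 0.0918; Marchetti 0.0659; Nwosu 0.3280; Halvorsen 0.2431.
Proportional shares: Andrade 335.28; Orozco 718.25; Becker 356.82; Marchetti 255.95; Nwosu 1,274.30; Halvorsen 944.39.
After rounding ($5): Andrade $335; Orozco $720; Becker $355; Marchetti $255; Nwosu $1,275; Halvorsen $945. Sum = $3,885.
Sum already equals the total — no adjustment.

Andrade: $335 | Orozco: $720 | Becker: $355 | Marchetti: $255 | Nwosu: $1,275 | Halvorsen: $945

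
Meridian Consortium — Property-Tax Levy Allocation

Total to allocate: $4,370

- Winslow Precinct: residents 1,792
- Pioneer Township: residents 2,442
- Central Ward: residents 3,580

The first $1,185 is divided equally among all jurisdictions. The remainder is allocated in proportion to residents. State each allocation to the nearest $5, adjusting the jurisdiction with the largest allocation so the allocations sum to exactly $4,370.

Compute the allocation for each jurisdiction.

Equal tier: $1,185 ÷ 3 = $395 apiece.
Remainder $3,185 by residents (total 7,814): Winslow Precinct 730.42 → $730; Pioneer Township 995.36 → $995; Central Ward 1,459.21 → $1,460.
Totals: Winslow Precinct $395 + $730 = $1,125; Pioneer Township $395 + $995 = $1,390; Central Ward $395 + $1,460 = $1,855.

Winslow Precinct: $1,125 · Pioneer Township: $1,390 · Central Ward: $1,855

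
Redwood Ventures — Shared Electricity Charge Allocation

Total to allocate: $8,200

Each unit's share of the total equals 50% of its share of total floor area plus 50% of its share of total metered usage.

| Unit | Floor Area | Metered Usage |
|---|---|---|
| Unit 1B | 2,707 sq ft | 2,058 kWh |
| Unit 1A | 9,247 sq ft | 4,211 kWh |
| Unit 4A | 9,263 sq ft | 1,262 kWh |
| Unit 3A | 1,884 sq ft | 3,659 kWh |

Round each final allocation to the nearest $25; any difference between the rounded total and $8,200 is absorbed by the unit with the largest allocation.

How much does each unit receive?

Totals — floor area 23,101, metered usage 11,190.
Composite weights (50% floor area + 50% metered usage): Unit 1B 0.1505; Unit 1A 0.3883; Unit 4A 0.2569; Unit 3A 0.2043.
Proportional shares: Unit 1B 1,234.49; Unit 1A 3,184.08; Unit 4A 2,106.41; Unit 3A 1,675.03.
After rounding ($25): Unit 1B $1,225; Unit 1A $3,175; Unit 4A $2,100; Unit 3A $1,675. Sum = $8,175.
Difference $8,200 − $8,175 = +$25 applied to largest allocation (Unit 1A): Unit 1A becomes $3,200.

Unit 1B: $1,225 · Unit 1A: $3,200 · Unit 4A: $2,100 · Unit 3A: $1,675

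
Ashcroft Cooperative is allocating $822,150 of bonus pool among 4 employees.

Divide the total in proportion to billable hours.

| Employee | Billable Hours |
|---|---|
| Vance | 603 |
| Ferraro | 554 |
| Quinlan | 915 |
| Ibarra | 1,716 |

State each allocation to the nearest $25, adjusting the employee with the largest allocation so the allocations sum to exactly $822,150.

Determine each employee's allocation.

Vance: $130,875 · Ferraro: $120,250 · Quinlan: $198,600 · Ibarra: $372,425

Billable hours total: 3,788.
Raw shares: Vance 603/3,788 × $822,150 = 130,875.51; Ferraro 554/3,788 × $822,150 = 120,240.52; Quinlan 915/3,788 × $822,150 = 198,592.20; Ibarra 1,716/3,788 × $822,150 = 372,441.76.
After rounding ($25): Vance $130,875; Ferraro $120,250; Quinlan $198,600; Ibarra $372,450. Sum = $822,175.
Difference $822,150 − $822,175 = −$25 applied to largest allocation (Ibarra): Ibarra becomes $372,425.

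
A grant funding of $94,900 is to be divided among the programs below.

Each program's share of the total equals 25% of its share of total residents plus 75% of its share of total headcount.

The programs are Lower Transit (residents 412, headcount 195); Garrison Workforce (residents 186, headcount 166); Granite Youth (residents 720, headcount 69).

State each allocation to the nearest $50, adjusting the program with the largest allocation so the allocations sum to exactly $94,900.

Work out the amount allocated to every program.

Lower Transit: $39,650 · Garrison Workforce: $30,850 · Granite Youth: $24,400

Residents total 1,318; headcount total 430.
Combined weights (25% residents + 75% headcount): Lower Transit 0.4183; Garrison Workforce 0.3248; Granite Youth 0.2569.
Unrounded shares: Lower Transit 39,693.35; Garrison Workforce 30,825.002; Granite Youth 24,381.65.
Rounded to nearest $50: Lower Transit $39,700; Garrison Workforce $30,850; Granite Youth $24,400. Sum = $94,950.
Difference $94,900 − $94,950 = −$50 applied to largest allocation (Lower Transit): Lower Transit becomes $39,650.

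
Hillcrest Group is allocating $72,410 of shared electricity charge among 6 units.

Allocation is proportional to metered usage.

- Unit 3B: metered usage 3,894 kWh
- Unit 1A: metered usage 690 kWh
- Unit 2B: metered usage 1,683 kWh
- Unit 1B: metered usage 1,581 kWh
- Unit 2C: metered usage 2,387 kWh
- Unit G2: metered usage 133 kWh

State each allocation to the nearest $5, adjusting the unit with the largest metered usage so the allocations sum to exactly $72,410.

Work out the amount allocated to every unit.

Combined metered usage = 3,894 + 690 + 1,683 + 1,581 + 2,387 + 133 = 10,368.
Unrounded shares: Unit 3B 27,195.65; Unit 1A 4,818.95; Unit 2B 11,754.05; Unit 1B 11,041.69; Unit 2C 16,670.78; Unit G2 928.87.
After rounding ($5): Unit 3B $27,195; Unit 1A $4,820; Unit 2B $11,755; Unit 1B $11,040; Unit 2C $16,670; Unit G2 $930. Sum = $72,410.
Rounded total matches; no reconciliation needed.

Unit 3B: $27,195 · Unit 1A: $4,820 · Unit 2B: $11,755 · Unit 1B: $11,040 · Unit 2C: $16,670 · Unit G2: $930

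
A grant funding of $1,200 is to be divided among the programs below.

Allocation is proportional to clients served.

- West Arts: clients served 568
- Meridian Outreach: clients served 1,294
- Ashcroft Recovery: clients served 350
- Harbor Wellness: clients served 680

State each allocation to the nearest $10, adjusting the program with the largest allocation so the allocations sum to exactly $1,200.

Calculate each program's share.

Clients served total: 2,892.
Proportional shares: West Arts 568/2,892 × $1,200 = 235.68; Meridian Outreach 1,294/2,892 × $1,200 = 536.93; Ashcroft Recovery 350/2,892 × $1,200 = 145.23; Harbor Wellness 680/2,892 × $1,200 = 282.16.
At nearest $10: West Arts $240; Meridian Outreach $540; Ashcroft Recovery $150; Harbor Wellness $280. Sum = $1,210.
Difference $1,200 − $1,210 = −$10 applied to largest allocation (Meridian Outreach): Meridian Outreach becomes $530.

West Arts: $240 | Meridian Outreach: $530 | Ashcroft Recovery: $150 | Harbor Wellness: $280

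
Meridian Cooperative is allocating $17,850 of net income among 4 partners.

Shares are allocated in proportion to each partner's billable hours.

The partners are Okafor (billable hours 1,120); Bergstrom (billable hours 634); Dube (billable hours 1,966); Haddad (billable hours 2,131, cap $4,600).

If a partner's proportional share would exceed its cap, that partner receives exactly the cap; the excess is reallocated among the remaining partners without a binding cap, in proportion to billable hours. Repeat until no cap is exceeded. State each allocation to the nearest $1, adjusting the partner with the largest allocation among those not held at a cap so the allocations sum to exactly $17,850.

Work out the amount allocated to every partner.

Okafor: $3,989 · Bergstrom: $2,258 · Dube: $7,003 · Haddad: $4,600

Billable hours total: 5,851.
Pro-rata shares before constraints: Okafor 3,416.85; Bergstrom 1,934.18; Dube 5,997.80; Haddad 6,501.17.
Cap binds for Haddad ($4,600); residual $13,250 reallocated over remaining billable hours 3,720.
Remaining shares: Okafor 3,989.25 → $3,989; Bergstrom 2,258.20 → $2,258; Dube 7,002.55 → $7,003.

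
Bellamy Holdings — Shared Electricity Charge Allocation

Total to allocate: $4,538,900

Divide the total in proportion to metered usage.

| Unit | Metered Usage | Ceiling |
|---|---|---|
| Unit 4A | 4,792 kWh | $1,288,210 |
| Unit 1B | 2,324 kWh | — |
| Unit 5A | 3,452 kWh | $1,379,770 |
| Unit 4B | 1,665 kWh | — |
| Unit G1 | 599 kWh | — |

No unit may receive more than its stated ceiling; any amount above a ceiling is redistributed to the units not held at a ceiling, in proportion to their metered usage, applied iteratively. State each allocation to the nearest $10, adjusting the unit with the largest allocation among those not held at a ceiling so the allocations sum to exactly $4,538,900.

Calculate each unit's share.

Unit 4A: $1,288,210; Unit 1B: $947,700; Unit 5A: $1,379,770; Unit 4B: $678,960; Unit G1: $244,260

Metered usage total: 12,832.
Pro-rata shares before constraints: Unit 4A 1,695,013.15; Unit 1B 822,038.93; Unit 5A 1,221,032.01; Unit 4B 588,939.25; Unit G1 211,876.64.
Held at cap: Unit 4A ($1,288,210); balance $3,250,690 reallocated over remaining metered usage 8,040.
Held at cap: Unit 5A ($1,379,770); balance $1,870,920 reallocated over remaining metered usage 4,588.
Redistributed shares: Unit 1B 947,693.57 → $947,690; Unit 4B 678,962.90 → $678,960; Unit G1 244,263.53 → $244,260.
Rounding difference +$10 applied to Unit 1B → $947,700.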